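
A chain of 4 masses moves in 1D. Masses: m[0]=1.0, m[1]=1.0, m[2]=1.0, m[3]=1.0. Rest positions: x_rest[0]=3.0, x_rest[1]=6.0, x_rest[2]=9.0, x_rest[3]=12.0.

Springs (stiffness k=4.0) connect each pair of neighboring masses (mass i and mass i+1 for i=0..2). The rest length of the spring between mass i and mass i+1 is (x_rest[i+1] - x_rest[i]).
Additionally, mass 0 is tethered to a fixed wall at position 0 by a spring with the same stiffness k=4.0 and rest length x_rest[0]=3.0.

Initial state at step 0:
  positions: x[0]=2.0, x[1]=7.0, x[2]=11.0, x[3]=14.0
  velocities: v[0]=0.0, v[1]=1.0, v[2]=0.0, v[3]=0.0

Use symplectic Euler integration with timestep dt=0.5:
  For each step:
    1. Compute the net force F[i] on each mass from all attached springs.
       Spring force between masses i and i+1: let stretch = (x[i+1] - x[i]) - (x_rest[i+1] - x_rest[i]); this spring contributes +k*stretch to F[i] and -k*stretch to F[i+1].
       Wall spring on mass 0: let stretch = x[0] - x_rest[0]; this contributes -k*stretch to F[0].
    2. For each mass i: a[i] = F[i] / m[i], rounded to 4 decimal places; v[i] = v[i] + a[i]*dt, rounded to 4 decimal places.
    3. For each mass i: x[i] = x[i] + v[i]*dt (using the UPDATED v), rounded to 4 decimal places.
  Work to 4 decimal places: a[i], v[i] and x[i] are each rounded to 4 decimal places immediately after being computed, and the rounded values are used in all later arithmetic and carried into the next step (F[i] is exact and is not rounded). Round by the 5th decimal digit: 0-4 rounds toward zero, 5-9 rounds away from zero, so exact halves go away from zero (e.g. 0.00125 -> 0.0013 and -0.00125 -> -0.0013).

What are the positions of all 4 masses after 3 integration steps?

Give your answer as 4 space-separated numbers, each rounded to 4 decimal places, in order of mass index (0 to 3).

Step 0: x=[2.0000 7.0000 11.0000 14.0000] v=[0.0000 1.0000 0.0000 0.0000]
Step 1: x=[5.0000 6.5000 10.0000 14.0000] v=[6.0000 -1.0000 -2.0000 0.0000]
Step 2: x=[4.5000 8.0000 9.5000 13.0000] v=[-1.0000 3.0000 -1.0000 -2.0000]
Step 3: x=[3.0000 7.5000 11.0000 11.5000] v=[-3.0000 -1.0000 3.0000 -3.0000]

Answer: 3.0000 7.5000 11.0000 11.5000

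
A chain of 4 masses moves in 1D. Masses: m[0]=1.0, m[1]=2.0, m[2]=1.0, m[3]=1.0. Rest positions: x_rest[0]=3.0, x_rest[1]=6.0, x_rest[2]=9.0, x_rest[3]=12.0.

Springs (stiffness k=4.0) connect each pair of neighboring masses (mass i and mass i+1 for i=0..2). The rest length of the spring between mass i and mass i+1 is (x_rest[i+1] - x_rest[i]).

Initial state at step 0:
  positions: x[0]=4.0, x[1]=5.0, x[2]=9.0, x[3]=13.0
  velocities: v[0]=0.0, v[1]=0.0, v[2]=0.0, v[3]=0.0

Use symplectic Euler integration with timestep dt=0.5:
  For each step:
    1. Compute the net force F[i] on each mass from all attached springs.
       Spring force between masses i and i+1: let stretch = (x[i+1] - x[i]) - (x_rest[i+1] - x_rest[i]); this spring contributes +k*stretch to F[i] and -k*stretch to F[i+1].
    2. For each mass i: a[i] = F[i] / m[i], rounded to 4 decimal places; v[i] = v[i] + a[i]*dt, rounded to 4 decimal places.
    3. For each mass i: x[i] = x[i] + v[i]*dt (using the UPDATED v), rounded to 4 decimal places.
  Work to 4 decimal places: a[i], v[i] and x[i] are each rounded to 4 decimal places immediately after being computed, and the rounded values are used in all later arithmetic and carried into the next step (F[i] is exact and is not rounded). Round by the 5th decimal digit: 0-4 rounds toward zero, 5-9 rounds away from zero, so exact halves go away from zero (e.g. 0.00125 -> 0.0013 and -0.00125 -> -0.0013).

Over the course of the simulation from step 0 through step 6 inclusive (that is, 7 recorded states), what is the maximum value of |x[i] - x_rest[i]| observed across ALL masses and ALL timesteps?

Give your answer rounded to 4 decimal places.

Step 0: x=[4.0000 5.0000 9.0000 13.0000] v=[0.0000 0.0000 0.0000 0.0000]
Step 1: x=[2.0000 6.5000 9.0000 12.0000] v=[-4.0000 3.0000 0.0000 -2.0000]
Step 2: x=[1.5000 7.0000 9.5000 11.0000] v=[-1.0000 1.0000 1.0000 -2.0000]
Step 3: x=[3.5000 6.0000 9.0000 11.5000] v=[4.0000 -2.0000 -1.0000 1.0000]
Step 4: x=[5.0000 5.2500 8.0000 12.5000] v=[3.0000 -1.5000 -2.0000 2.0000]
Step 5: x=[3.7500 5.7500 8.7500 12.0000] v=[-2.5000 1.0000 1.5000 -1.0000]
Step 6: x=[1.5000 6.7500 9.7500 11.2500] v=[-4.5000 2.0000 2.0000 -1.5000]
Max displacement = 2.0000

Answer: 2.0000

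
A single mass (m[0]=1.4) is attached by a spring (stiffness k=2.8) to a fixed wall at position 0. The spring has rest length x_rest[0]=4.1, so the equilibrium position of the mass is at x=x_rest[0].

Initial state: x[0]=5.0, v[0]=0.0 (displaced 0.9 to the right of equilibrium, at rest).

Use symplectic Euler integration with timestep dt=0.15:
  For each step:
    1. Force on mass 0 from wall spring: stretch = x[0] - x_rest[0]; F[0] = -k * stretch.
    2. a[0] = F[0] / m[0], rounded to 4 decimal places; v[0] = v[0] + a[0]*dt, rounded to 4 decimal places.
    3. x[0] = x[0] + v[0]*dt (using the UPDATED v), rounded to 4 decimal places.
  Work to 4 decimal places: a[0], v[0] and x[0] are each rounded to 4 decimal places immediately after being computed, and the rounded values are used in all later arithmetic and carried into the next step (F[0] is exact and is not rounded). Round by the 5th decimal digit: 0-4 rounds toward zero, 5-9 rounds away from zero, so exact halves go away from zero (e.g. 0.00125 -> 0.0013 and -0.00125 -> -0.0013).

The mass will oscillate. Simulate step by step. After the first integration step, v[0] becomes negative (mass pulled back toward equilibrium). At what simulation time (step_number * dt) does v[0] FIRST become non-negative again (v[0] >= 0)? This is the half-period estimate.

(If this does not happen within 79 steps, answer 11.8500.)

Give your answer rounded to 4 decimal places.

Step 0: x=[5.0000] v=[0.0000]
Step 1: x=[4.9595] v=[-0.2700]
Step 2: x=[4.8803] v=[-0.5279]
Step 3: x=[4.7660] v=[-0.7620]
Step 4: x=[4.6217] v=[-0.9618]
Step 5: x=[4.4540] v=[-1.1183]
Step 6: x=[4.2703] v=[-1.2245]
Step 7: x=[4.0790] v=[-1.2756]
Step 8: x=[3.8886] v=[-1.2693]
Step 9: x=[3.7077] v=[-1.2059]
Step 10: x=[3.5445] v=[-1.0882]
Step 11: x=[3.4063] v=[-0.9216]
Step 12: x=[3.2993] v=[-0.7135]
Step 13: x=[3.2283] v=[-0.4733]
Step 14: x=[3.1965] v=[-0.2118]
Step 15: x=[3.2054] v=[0.0593]
First v>=0 after going negative at step 15, time=2.2500

Answer: 2.2500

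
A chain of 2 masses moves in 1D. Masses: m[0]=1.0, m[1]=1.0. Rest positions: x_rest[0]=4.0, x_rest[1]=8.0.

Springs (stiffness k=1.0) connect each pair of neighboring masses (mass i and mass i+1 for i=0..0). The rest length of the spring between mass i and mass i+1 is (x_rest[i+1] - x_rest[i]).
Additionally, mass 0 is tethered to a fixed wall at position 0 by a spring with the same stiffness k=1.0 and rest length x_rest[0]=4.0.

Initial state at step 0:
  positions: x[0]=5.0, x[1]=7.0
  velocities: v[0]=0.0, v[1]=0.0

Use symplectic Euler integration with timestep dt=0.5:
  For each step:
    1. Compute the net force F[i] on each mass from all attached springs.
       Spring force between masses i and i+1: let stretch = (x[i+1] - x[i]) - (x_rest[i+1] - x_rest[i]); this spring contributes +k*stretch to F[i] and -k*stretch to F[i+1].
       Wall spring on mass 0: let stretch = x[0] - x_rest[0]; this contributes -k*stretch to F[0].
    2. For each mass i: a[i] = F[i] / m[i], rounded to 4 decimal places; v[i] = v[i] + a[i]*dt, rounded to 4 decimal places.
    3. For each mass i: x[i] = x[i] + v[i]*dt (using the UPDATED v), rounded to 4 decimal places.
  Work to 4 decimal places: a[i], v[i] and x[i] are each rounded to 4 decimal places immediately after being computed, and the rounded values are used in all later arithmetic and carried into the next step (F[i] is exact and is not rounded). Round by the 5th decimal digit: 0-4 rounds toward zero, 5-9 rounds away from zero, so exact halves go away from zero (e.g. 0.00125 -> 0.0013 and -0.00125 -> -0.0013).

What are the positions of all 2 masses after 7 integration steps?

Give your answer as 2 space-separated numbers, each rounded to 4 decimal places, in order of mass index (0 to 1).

Answer: 5.3982 7.4013

Derivation:
Step 0: x=[5.0000 7.0000] v=[0.0000 0.0000]
Step 1: x=[4.2500 7.5000] v=[-1.5000 1.0000]
Step 2: x=[3.2500 8.1875] v=[-2.0000 1.3750]
Step 3: x=[2.6719 8.6407] v=[-1.1563 0.9063]
Step 4: x=[2.9180 8.6017] v=[0.4922 -0.0781]
Step 5: x=[3.8556 8.1417] v=[1.8751 -0.9200]
Step 6: x=[4.9008 7.6102] v=[2.0904 -1.0631]
Step 7: x=[5.3982 7.4013] v=[0.9947 -0.4178]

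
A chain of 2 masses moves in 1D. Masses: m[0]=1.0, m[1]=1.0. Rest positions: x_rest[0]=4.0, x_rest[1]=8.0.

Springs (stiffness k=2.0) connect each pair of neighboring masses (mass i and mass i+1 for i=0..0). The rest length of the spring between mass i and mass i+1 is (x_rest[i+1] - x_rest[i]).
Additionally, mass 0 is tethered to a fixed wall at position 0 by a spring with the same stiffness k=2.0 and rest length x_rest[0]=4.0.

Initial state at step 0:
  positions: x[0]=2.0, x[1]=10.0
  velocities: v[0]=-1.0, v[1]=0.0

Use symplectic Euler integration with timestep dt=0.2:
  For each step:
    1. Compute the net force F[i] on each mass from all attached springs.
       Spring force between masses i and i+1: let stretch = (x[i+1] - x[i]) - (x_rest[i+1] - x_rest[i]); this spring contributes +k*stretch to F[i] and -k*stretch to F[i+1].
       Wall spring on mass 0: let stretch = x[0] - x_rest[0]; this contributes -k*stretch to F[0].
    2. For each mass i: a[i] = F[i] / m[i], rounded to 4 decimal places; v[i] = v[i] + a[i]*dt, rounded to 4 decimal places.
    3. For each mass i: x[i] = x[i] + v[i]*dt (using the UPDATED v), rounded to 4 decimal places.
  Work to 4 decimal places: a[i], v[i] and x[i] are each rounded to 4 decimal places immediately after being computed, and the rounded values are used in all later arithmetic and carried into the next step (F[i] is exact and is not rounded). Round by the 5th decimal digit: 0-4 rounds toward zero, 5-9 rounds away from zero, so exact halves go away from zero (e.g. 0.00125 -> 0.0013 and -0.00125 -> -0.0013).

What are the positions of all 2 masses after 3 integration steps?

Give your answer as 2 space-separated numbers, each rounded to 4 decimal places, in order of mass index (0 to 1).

Answer: 3.9111 8.3265

Derivation:
Step 0: x=[2.0000 10.0000] v=[-1.0000 0.0000]
Step 1: x=[2.2800 9.6800] v=[1.4000 -1.6000]
Step 2: x=[2.9696 9.0880] v=[3.4480 -2.9600]
Step 3: x=[3.9111 8.3265] v=[4.7075 -3.8074]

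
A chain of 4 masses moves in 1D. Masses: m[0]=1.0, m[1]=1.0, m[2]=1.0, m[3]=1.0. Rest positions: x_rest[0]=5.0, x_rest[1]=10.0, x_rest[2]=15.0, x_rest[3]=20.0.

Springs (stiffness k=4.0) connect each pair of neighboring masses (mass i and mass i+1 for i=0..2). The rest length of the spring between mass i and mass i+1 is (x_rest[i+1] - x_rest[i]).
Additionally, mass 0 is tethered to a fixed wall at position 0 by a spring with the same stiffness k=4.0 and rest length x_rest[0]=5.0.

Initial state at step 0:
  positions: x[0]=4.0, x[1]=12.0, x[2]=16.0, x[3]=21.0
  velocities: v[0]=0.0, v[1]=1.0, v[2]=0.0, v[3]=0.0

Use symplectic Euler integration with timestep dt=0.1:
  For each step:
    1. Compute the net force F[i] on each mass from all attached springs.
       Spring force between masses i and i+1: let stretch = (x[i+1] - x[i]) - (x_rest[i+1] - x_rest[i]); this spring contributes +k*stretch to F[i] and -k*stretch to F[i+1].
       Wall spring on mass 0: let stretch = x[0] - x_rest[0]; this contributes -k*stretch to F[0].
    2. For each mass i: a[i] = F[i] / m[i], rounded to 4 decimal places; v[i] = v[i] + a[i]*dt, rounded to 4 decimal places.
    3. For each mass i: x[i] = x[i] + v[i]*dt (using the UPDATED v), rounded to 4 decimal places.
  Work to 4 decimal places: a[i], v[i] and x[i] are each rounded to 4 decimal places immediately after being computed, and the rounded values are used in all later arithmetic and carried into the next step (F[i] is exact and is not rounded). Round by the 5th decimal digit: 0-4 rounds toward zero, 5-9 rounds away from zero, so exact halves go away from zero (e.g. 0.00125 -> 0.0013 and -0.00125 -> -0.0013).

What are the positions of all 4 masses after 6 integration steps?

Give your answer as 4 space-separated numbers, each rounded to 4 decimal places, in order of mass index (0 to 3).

Step 0: x=[4.0000 12.0000 16.0000 21.0000] v=[0.0000 1.0000 0.0000 0.0000]
Step 1: x=[4.1600 11.9400 16.0400 21.0000] v=[1.6000 -0.6000 0.4000 0.0000]
Step 2: x=[4.4648 11.7328 16.1144 21.0016] v=[3.0480 -2.0720 0.7440 0.0160]
Step 3: x=[4.8817 11.4101 16.2090 21.0077] v=[4.1693 -3.2266 0.9462 0.0611]
Step 4: x=[5.3645 11.0183 16.3036 21.0219] v=[4.8280 -3.9184 0.9461 0.1416]
Step 5: x=[5.8589 10.6117 16.3755 21.0473] v=[4.9437 -4.0658 0.7193 0.2543]
Step 6: x=[6.3090 10.2456 16.4038 21.0859] v=[4.5013 -3.6614 0.2825 0.3856]

Answer: 6.3090 10.2456 16.4038 21.0859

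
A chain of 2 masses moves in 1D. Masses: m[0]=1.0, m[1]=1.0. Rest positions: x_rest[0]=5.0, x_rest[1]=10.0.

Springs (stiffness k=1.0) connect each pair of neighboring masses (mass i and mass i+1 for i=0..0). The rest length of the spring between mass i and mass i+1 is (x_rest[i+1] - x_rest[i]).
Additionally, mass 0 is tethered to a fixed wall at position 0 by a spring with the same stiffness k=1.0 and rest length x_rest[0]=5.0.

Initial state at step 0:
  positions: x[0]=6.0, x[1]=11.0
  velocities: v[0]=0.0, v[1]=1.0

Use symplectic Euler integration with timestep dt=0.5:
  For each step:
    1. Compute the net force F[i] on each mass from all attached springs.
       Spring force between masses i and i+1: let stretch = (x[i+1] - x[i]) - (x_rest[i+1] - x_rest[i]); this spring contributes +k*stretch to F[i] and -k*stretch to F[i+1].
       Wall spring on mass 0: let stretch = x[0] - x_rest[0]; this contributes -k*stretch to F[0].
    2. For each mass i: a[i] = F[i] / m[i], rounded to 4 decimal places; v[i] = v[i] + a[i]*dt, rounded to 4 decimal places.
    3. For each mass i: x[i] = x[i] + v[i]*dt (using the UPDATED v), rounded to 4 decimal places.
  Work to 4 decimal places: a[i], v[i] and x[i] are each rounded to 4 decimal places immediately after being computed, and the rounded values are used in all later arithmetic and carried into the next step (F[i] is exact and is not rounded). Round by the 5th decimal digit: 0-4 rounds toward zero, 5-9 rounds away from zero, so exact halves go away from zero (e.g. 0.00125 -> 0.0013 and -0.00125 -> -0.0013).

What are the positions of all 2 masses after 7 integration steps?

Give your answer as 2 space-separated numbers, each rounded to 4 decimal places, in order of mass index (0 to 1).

Step 0: x=[6.0000 11.0000] v=[0.0000 1.0000]
Step 1: x=[5.7500 11.5000] v=[-0.5000 1.0000]
Step 2: x=[5.5000 11.8125] v=[-0.5000 0.6250]
Step 3: x=[5.4531 11.7969] v=[-0.0938 -0.0313]
Step 4: x=[5.6289 11.4453] v=[0.3516 -0.7032]
Step 5: x=[5.8516 10.8896] v=[0.4454 -1.1114]
Step 6: x=[5.8709 10.3244] v=[0.0386 -1.1304]
Step 7: x=[5.5359 9.8958] v=[-0.6701 -0.8572]

Answer: 5.5359 9.8958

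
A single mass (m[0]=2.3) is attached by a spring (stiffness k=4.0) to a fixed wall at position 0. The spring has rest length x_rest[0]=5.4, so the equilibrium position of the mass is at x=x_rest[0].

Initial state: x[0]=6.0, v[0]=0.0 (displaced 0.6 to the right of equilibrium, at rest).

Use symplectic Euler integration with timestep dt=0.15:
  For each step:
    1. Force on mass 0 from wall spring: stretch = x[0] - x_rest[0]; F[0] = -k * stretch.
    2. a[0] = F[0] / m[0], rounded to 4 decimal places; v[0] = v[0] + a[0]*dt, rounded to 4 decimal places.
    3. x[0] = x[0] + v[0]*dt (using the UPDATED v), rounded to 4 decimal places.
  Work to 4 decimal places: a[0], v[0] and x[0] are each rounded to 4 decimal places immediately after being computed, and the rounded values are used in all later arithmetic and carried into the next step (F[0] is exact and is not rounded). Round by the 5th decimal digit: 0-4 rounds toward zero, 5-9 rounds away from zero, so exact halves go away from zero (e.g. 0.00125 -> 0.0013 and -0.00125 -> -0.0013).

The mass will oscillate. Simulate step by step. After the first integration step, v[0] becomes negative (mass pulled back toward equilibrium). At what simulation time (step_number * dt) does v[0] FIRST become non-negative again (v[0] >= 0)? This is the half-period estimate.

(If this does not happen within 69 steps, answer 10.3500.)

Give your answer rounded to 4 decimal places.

Step 0: x=[6.0000] v=[0.0000]
Step 1: x=[5.9765] v=[-0.1565]
Step 2: x=[5.9305] v=[-0.3069]
Step 3: x=[5.8637] v=[-0.4453]
Step 4: x=[5.7788] v=[-0.5663]
Step 5: x=[5.6790] v=[-0.6651]
Step 6: x=[5.5683] v=[-0.7379]
Step 7: x=[5.4510] v=[-0.7818]
Step 8: x=[5.3317] v=[-0.7951]
Step 9: x=[5.2151] v=[-0.7773]
Step 10: x=[5.1057] v=[-0.7291]
Step 11: x=[5.0079] v=[-0.6523]
Step 12: x=[4.9254] v=[-0.5500]
Step 13: x=[4.8615] v=[-0.4262]
Step 14: x=[4.8186] v=[-0.2857]
Step 15: x=[4.7985] v=[-0.1340]
Step 16: x=[4.8019] v=[0.0229]
First v>=0 after going negative at step 16, time=2.4000

Answer: 2.4000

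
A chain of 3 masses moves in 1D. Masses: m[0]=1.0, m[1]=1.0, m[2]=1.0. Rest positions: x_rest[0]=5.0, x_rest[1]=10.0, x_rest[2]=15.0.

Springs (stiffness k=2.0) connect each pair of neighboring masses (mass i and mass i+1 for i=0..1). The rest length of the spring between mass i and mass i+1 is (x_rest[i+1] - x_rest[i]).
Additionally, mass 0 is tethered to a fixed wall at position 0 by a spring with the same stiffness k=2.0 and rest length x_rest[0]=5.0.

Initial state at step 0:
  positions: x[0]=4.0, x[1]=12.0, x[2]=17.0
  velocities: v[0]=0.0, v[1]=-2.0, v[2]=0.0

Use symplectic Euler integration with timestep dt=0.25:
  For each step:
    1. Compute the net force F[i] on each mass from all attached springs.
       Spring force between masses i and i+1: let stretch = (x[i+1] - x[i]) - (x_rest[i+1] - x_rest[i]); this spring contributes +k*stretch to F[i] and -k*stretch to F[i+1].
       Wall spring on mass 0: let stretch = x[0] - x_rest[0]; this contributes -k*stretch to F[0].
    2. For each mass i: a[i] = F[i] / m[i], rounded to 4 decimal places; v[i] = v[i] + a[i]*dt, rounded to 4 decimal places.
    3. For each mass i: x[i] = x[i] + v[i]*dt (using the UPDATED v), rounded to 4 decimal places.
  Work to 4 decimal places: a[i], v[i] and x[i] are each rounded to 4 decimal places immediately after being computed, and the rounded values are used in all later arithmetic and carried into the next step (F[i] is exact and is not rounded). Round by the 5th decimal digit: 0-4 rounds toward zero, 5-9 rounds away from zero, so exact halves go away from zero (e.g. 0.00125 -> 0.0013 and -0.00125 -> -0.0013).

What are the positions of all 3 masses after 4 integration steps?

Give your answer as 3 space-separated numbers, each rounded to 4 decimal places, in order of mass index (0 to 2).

Step 0: x=[4.0000 12.0000 17.0000] v=[0.0000 -2.0000 0.0000]
Step 1: x=[4.5000 11.1250 17.0000] v=[2.0000 -3.5000 0.0000]
Step 2: x=[5.2656 10.1563 16.8906] v=[3.0625 -3.8750 -0.4375]
Step 3: x=[5.9844 9.4180 16.5644] v=[2.8751 -2.9532 -1.3047]
Step 4: x=[6.3843 9.1438 15.9699] v=[1.5997 -1.0968 -2.3779]

Answer: 6.3843 9.1438 15.9699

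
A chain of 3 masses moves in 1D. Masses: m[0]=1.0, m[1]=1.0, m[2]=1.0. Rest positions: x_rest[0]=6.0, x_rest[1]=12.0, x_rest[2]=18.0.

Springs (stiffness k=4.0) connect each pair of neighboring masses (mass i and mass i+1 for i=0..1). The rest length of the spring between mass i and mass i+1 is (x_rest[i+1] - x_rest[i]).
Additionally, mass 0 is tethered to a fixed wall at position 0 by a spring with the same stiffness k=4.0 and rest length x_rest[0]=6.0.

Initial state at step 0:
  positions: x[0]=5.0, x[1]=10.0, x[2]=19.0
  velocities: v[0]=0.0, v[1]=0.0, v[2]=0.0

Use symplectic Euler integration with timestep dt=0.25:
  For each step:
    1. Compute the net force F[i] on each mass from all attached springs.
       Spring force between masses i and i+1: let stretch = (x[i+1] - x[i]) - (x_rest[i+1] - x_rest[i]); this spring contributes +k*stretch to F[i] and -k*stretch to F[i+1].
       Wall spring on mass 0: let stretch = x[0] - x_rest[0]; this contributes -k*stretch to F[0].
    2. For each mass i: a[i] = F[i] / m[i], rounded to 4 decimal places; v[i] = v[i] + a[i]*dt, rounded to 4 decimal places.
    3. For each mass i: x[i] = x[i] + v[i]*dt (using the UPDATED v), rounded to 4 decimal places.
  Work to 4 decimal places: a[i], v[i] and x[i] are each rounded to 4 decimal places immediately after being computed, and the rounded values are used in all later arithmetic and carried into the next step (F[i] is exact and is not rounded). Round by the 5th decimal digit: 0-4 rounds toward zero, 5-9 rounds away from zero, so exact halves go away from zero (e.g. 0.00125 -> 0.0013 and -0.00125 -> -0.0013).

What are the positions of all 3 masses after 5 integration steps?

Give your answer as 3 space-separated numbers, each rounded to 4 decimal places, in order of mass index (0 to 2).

Answer: 7.6943 12.0742 16.8301

Derivation:
Step 0: x=[5.0000 10.0000 19.0000] v=[0.0000 0.0000 0.0000]
Step 1: x=[5.0000 11.0000 18.2500] v=[0.0000 4.0000 -3.0000]
Step 2: x=[5.2500 12.3125 17.1875] v=[1.0000 5.2500 -4.2500]
Step 3: x=[5.9531 13.0781 16.4063] v=[2.8125 3.0625 -3.1250]
Step 4: x=[6.9492 12.8945 16.2930] v=[3.9844 -0.7343 -0.4532]
Step 5: x=[7.6943 12.0742 16.8301] v=[2.9805 -3.2811 2.1483]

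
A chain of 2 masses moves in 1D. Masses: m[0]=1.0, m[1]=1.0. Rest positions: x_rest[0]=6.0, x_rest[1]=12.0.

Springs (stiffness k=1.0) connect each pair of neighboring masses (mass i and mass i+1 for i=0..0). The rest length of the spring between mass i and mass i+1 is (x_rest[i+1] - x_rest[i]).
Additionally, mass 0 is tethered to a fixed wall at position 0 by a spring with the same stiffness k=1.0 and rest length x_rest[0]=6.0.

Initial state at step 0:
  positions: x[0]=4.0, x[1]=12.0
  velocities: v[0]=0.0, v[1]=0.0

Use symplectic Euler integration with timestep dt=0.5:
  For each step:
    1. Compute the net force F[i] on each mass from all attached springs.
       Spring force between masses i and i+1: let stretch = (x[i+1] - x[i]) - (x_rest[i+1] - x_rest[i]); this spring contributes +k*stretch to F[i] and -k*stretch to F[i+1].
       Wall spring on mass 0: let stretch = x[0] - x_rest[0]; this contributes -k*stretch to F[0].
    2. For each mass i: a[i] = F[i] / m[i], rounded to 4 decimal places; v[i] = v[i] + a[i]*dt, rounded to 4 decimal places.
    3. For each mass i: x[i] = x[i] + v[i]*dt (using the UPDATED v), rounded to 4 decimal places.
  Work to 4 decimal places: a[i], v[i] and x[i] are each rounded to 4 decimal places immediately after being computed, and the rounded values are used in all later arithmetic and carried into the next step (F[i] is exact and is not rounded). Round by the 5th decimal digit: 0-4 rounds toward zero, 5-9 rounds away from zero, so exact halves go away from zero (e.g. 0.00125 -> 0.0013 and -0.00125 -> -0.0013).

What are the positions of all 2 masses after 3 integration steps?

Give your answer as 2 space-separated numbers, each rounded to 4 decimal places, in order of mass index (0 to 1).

Answer: 7.2813 10.6250

Derivation:
Step 0: x=[4.0000 12.0000] v=[0.0000 0.0000]
Step 1: x=[5.0000 11.5000] v=[2.0000 -1.0000]
Step 2: x=[6.3750 10.8750] v=[2.7500 -1.2500]
Step 3: x=[7.2813 10.6250] v=[1.8125 -0.5000]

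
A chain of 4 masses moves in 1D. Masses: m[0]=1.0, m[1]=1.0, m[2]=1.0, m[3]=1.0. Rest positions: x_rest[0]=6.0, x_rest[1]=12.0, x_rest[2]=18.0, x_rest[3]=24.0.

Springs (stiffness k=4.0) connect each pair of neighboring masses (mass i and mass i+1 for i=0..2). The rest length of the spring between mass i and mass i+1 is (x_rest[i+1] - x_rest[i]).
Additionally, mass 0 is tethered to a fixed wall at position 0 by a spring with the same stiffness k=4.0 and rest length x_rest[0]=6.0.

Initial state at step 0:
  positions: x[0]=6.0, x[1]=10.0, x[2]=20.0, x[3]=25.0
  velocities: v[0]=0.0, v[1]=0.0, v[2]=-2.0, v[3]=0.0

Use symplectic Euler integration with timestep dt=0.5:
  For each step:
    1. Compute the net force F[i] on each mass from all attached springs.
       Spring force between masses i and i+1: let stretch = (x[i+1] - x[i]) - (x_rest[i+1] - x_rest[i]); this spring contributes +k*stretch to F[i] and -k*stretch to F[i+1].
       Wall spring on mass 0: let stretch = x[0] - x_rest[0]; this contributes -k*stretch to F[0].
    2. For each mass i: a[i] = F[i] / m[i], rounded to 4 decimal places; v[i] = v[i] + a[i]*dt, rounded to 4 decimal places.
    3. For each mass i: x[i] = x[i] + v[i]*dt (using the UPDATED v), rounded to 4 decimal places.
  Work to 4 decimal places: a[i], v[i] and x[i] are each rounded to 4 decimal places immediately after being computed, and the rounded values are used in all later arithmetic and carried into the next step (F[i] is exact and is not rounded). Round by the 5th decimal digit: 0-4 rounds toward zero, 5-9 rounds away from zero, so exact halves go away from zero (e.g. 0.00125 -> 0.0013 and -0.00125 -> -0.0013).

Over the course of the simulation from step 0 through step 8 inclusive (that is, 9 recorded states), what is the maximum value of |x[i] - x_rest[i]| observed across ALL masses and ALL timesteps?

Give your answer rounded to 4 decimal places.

Step 0: x=[6.0000 10.0000 20.0000 25.0000] v=[0.0000 0.0000 -2.0000 0.0000]
Step 1: x=[4.0000 16.0000 14.0000 26.0000] v=[-4.0000 12.0000 -12.0000 2.0000]
Step 2: x=[10.0000 8.0000 22.0000 21.0000] v=[12.0000 -16.0000 16.0000 -10.0000]
Step 3: x=[4.0000 16.0000 15.0000 23.0000] v=[-12.0000 16.0000 -14.0000 4.0000]
Step 4: x=[6.0000 11.0000 17.0000 23.0000] v=[4.0000 -10.0000 4.0000 0.0000]
Step 5: x=[7.0000 7.0000 19.0000 23.0000] v=[2.0000 -8.0000 4.0000 0.0000]
Step 6: x=[1.0000 15.0000 13.0000 25.0000] v=[-12.0000 16.0000 -12.0000 4.0000]
Step 7: x=[8.0000 7.0000 21.0000 21.0000] v=[14.0000 -16.0000 16.0000 -8.0000]
Step 8: x=[6.0000 14.0000 15.0000 23.0000] v=[-4.0000 14.0000 -12.0000 4.0000]
Max displacement = 5.0000

Answer: 5.0000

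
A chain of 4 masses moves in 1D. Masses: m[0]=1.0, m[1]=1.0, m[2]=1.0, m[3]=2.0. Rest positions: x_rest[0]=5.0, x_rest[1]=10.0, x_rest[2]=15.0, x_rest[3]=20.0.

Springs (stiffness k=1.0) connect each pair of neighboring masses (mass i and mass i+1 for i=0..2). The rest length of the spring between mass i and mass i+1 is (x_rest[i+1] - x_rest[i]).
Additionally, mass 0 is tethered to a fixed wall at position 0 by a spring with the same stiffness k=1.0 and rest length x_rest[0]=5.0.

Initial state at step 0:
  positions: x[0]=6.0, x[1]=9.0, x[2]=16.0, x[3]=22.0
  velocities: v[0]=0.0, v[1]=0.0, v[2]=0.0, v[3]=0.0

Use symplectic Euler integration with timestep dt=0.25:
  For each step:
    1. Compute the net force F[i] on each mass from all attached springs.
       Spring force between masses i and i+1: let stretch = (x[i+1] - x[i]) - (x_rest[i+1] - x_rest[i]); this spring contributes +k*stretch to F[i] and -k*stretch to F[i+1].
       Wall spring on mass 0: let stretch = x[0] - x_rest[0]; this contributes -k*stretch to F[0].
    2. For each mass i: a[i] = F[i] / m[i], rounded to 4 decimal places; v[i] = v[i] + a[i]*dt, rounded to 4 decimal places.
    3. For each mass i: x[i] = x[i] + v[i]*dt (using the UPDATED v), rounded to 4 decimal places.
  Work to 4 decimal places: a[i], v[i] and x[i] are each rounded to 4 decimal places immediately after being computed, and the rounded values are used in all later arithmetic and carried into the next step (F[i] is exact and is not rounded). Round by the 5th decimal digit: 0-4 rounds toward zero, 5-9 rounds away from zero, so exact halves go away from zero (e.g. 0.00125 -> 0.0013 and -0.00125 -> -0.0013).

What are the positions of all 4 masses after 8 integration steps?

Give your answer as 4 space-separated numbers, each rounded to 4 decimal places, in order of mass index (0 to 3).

Answer: 4.5385 11.7151 16.2281 20.9085

Derivation:
Step 0: x=[6.0000 9.0000 16.0000 22.0000] v=[0.0000 0.0000 0.0000 0.0000]
Step 1: x=[5.8125 9.2500 15.9375 21.9688] v=[-0.7500 1.0000 -0.2500 -0.1250]
Step 2: x=[5.4766 9.7031 15.8340 21.9053] v=[-1.3438 1.8125 -0.4141 -0.2539]
Step 3: x=[5.0625 10.2753 15.7268 21.8084] v=[-1.6563 2.2886 -0.4290 -0.3878]
Step 4: x=[4.6578 10.8624 15.6589 21.6777] v=[-1.6187 2.3483 -0.2715 -0.5230]
Step 5: x=[4.3498 11.3615 15.6674 21.5151] v=[-1.2320 1.9963 0.0341 -0.6504]
Step 6: x=[4.2082 11.6915 15.7723 21.3260] v=[-0.5665 1.3199 0.4196 -0.7564]
Step 7: x=[4.2713 11.8088 15.9693 21.1196] v=[0.2523 0.4693 0.7878 -0.8256]
Step 8: x=[4.5385 11.7151 16.2281 20.9085] v=[1.0689 -0.3750 1.0353 -0.8444]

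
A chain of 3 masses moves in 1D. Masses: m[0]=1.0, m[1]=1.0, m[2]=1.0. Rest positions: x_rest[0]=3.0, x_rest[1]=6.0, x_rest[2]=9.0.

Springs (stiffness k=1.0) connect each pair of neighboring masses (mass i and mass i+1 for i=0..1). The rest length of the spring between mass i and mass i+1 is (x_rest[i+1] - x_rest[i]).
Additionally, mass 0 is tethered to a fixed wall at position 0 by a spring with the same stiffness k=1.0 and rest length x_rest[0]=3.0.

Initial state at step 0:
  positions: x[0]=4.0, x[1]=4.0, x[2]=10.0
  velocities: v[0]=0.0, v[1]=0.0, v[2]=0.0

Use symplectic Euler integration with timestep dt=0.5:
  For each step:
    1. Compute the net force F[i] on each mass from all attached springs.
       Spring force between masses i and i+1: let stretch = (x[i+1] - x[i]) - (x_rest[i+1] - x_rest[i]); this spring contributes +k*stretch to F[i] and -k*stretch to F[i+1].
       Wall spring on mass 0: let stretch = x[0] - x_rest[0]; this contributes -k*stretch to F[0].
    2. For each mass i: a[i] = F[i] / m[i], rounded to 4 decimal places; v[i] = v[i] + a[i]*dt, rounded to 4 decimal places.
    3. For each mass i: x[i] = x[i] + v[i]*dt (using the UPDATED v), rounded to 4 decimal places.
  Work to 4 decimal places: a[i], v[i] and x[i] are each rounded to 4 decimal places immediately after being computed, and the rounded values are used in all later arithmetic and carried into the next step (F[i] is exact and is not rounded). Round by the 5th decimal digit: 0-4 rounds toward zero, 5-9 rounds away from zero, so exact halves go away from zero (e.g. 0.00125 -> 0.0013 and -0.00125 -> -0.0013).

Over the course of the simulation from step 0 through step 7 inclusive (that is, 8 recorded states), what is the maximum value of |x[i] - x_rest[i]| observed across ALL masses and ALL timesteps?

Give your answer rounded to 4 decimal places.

Answer: 2.0157

Derivation:
Step 0: x=[4.0000 4.0000 10.0000] v=[0.0000 0.0000 0.0000]
Step 1: x=[3.0000 5.5000 9.2500] v=[-2.0000 3.0000 -1.5000]
Step 2: x=[1.8750 7.3125 8.3125] v=[-2.2500 3.6250 -1.8750]
Step 3: x=[1.6406 8.0157 7.8750] v=[-0.4688 1.4063 -0.8750]
Step 4: x=[2.5899 7.0899 8.2227] v=[1.8985 -1.8516 0.6954]
Step 5: x=[4.0167 5.3223 9.0372] v=[2.8536 -3.5352 1.6290]
Step 6: x=[4.7658 4.1570 9.6730] v=[1.4981 -2.3306 1.2716]
Step 7: x=[4.1712 4.5229 9.6798] v=[-1.1892 0.7318 0.0136]
Max displacement = 2.0157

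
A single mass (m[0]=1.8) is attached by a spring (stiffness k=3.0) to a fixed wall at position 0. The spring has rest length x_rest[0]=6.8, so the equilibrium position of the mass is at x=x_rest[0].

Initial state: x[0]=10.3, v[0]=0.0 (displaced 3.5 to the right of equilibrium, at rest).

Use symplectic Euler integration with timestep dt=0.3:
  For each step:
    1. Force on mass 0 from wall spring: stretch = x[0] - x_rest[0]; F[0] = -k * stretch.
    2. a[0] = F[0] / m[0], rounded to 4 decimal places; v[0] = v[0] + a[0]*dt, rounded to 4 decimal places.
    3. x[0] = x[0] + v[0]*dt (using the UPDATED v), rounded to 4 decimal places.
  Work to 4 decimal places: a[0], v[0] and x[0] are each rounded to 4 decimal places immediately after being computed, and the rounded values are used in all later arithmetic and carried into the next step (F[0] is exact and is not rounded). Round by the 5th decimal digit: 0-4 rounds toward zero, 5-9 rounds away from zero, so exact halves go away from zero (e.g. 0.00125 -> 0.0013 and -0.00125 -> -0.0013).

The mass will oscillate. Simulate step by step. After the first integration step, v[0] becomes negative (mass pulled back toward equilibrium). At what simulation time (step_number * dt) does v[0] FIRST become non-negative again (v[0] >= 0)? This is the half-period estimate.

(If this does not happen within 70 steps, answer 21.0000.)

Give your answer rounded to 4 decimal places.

Answer: 2.7000

Derivation:
Step 0: x=[10.3000] v=[0.0000]
Step 1: x=[9.7750] v=[-1.7500]
Step 2: x=[8.8038] v=[-3.2375]
Step 3: x=[7.5320] v=[-4.2394]
Step 4: x=[6.1504] v=[-4.6054]
Step 5: x=[4.8662] v=[-4.2806]
Step 6: x=[3.8721] v=[-3.3137]
Step 7: x=[3.3172] v=[-1.8498]
Step 8: x=[3.2847] v=[-0.1084]
Step 9: x=[3.7795] v=[1.6492]
First v>=0 after going negative at step 9, time=2.7000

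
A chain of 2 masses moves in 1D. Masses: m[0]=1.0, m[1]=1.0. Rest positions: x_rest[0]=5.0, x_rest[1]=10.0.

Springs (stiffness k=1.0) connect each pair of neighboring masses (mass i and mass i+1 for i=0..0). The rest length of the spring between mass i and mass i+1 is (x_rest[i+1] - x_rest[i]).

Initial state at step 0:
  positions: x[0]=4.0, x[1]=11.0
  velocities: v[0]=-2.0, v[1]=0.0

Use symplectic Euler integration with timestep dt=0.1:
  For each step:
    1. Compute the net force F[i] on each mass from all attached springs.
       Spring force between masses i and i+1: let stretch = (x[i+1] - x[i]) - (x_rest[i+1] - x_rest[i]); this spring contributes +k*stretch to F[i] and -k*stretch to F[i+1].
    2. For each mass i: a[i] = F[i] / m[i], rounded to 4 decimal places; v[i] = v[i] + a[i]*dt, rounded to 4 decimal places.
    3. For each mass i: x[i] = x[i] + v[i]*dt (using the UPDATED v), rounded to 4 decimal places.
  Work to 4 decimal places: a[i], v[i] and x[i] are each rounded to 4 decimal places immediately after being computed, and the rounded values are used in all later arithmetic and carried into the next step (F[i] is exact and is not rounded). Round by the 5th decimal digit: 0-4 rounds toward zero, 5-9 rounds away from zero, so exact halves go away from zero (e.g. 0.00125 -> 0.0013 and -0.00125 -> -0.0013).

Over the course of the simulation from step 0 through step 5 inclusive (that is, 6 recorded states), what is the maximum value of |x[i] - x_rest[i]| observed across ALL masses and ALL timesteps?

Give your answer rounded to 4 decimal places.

Answer: 1.6745

Derivation:
Step 0: x=[4.0000 11.0000] v=[-2.0000 0.0000]
Step 1: x=[3.8200 10.9800] v=[-1.8000 -0.2000]
Step 2: x=[3.6616 10.9384] v=[-1.5840 -0.4160]
Step 3: x=[3.5260 10.8740] v=[-1.3563 -0.6437]
Step 4: x=[3.4139 10.7862] v=[-1.1215 -0.8785]
Step 5: x=[3.3255 10.6746] v=[-0.8843 -1.1157]
Max displacement = 1.6745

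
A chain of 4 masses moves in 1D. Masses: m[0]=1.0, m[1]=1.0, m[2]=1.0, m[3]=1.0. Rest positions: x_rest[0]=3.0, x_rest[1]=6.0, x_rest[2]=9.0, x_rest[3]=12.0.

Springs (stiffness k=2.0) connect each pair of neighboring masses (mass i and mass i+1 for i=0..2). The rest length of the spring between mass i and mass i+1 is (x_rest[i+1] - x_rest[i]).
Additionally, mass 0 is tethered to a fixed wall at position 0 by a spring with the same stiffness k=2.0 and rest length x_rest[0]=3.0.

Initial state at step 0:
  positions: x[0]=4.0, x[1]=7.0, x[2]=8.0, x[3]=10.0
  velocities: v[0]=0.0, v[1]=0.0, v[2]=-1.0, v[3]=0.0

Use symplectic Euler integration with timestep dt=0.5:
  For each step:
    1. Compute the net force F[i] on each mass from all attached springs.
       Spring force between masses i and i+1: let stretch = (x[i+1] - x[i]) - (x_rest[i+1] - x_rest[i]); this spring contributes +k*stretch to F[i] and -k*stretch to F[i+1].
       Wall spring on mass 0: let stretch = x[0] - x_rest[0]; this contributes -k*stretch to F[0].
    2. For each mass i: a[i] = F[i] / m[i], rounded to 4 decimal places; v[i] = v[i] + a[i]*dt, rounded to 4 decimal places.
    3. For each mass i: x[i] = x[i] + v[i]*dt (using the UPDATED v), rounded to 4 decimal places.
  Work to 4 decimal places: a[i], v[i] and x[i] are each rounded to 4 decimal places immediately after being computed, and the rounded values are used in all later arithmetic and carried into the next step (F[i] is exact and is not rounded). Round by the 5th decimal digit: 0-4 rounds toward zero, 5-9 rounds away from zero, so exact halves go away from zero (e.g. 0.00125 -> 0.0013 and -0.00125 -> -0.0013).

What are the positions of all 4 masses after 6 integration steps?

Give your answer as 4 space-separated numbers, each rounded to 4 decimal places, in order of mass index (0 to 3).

Step 0: x=[4.0000 7.0000 8.0000 10.0000] v=[0.0000 0.0000 -1.0000 0.0000]
Step 1: x=[3.5000 6.0000 8.0000 10.5000] v=[-1.0000 -2.0000 0.0000 1.0000]
Step 2: x=[2.5000 4.7500 8.2500 11.2500] v=[-2.0000 -2.5000 0.5000 1.5000]
Step 3: x=[1.3750 4.1250 8.2500 12.0000] v=[-2.2500 -1.2500 0.0000 1.5000]
Step 4: x=[0.9375 4.1875 8.0625 12.3750] v=[-0.8750 0.1250 -0.3750 0.7500]
Step 5: x=[1.6563 4.5625 8.0938 12.0938] v=[1.4375 0.7500 0.0625 -0.5625]
Step 6: x=[3.0000 5.2501 8.3594 11.3126] v=[2.6874 1.3751 0.5312 -1.5625]

Answer: 3.0000 5.2501 8.3594 11.3126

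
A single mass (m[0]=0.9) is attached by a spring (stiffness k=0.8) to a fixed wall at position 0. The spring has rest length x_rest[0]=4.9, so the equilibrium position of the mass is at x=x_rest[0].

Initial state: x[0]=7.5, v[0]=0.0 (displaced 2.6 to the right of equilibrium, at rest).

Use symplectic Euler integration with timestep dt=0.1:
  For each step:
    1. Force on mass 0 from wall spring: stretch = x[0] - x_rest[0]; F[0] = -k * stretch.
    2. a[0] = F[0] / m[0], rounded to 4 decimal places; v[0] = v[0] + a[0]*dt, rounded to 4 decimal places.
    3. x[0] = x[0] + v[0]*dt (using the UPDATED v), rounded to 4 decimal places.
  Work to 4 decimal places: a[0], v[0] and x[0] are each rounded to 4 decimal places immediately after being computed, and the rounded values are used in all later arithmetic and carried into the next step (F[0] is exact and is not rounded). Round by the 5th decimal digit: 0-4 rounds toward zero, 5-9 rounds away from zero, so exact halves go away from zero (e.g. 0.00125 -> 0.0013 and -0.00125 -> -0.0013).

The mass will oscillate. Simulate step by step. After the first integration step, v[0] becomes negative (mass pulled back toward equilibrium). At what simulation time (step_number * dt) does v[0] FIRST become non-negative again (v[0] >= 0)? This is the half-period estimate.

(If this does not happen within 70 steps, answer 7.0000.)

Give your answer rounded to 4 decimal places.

Answer: 3.4000

Derivation:
Step 0: x=[7.5000] v=[0.0000]
Step 1: x=[7.4769] v=[-0.2311]
Step 2: x=[7.4309] v=[-0.4602]
Step 3: x=[7.3624] v=[-0.6852]
Step 4: x=[7.2720] v=[-0.9041]
Step 5: x=[7.1605] v=[-1.1149]
Step 6: x=[7.0289] v=[-1.3158]
Step 7: x=[6.8784] v=[-1.5050]
Step 8: x=[6.7103] v=[-1.6809]
Step 9: x=[6.5261] v=[-1.8418]
Step 10: x=[6.3275] v=[-1.9863]
Step 11: x=[6.1162] v=[-2.1132]
Step 12: x=[5.8941] v=[-2.2213]
Step 13: x=[5.6631] v=[-2.3097]
Step 14: x=[5.4254] v=[-2.3775]
Step 15: x=[5.1830] v=[-2.4242]
Step 16: x=[4.9381] v=[-2.4494]
Step 17: x=[4.6928] v=[-2.4528]
Step 18: x=[4.4494] v=[-2.4344]
Step 19: x=[4.2100] v=[-2.3944]
Step 20: x=[3.9767] v=[-2.3331]
Step 21: x=[3.7516] v=[-2.2510]
Step 22: x=[3.5367] v=[-2.1489]
Step 23: x=[3.3339] v=[-2.0277]
Step 24: x=[3.1451] v=[-1.8885]
Step 25: x=[2.9719] v=[-1.7325]
Step 26: x=[2.8158] v=[-1.5611]
Step 27: x=[2.6782] v=[-1.3758]
Step 28: x=[2.5604] v=[-1.1783]
Step 29: x=[2.4634] v=[-0.9703]
Step 30: x=[2.3880] v=[-0.7537]
Step 31: x=[2.3350] v=[-0.5304]
Step 32: x=[2.3048] v=[-0.3024]
Step 33: x=[2.2976] v=[-0.0717]
Step 34: x=[2.3136] v=[0.1596]
First v>=0 after going negative at step 34, time=3.4000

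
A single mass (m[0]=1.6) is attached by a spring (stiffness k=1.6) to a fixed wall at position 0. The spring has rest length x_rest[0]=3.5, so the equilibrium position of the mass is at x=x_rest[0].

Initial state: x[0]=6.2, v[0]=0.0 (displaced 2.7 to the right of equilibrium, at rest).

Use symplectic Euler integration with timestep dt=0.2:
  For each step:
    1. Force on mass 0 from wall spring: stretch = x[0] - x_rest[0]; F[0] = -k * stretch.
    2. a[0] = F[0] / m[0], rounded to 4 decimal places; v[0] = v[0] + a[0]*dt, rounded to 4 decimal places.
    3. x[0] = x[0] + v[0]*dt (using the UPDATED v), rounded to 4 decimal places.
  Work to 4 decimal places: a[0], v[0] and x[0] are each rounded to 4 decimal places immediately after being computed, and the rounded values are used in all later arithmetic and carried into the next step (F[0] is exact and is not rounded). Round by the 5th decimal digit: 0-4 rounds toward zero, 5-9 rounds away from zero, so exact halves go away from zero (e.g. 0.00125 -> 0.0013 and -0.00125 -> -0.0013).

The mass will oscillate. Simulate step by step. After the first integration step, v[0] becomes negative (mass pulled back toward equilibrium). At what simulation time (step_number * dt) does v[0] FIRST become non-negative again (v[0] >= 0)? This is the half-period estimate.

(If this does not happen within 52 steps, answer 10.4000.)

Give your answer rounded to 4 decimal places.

Answer: 3.2000

Derivation:
Step 0: x=[6.2000] v=[0.0000]
Step 1: x=[6.0920] v=[-0.5400]
Step 2: x=[5.8803] v=[-1.0584]
Step 3: x=[5.5734] v=[-1.5345]
Step 4: x=[5.1836] v=[-1.9492]
Step 5: x=[4.7264] v=[-2.2859]
Step 6: x=[4.2202] v=[-2.5312]
Step 7: x=[3.6852] v=[-2.6752]
Step 8: x=[3.1428] v=[-2.7122]
Step 9: x=[2.6146] v=[-2.6408]
Step 10: x=[2.1219] v=[-2.4637]
Step 11: x=[1.6843] v=[-2.1881]
Step 12: x=[1.3193] v=[-1.8250]
Step 13: x=[1.0415] v=[-1.3889]
Step 14: x=[0.8621] v=[-0.8972]
Step 15: x=[0.7882] v=[-0.3696]
Step 16: x=[0.8228] v=[0.1728]
First v>=0 after going negative at step 16, time=3.2000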